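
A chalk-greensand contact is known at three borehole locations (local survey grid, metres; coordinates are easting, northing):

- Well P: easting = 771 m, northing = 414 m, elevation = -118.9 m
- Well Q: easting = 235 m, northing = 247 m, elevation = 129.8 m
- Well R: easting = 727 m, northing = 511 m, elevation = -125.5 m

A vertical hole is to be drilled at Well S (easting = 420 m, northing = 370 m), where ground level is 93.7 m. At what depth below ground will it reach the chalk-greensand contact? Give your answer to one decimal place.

Let the plane be z = a·easting + b·northing + c.
Well Q−Well P: −536a − 167b = 248.7;  Well R−Well P: −44a + 97b = −6.6.
Solving gives a = −0.38796, b = −0.24402.
Then c = -118.9 − a·771 − b·414 = 281.25.
At (420, 370): z_contact = −162.94 − 90.29 + 281.25 = 28.01 m.
Depth below ground = 93.7 − 28.01 = 65.7 m.

65.7 m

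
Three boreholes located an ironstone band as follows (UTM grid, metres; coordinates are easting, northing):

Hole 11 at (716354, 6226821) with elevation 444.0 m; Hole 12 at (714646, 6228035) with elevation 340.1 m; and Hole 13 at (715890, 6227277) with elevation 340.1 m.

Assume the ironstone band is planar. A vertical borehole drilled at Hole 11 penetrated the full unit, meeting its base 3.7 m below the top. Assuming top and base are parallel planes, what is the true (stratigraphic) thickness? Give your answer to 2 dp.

Let the plane be z = a·easting + b·northing + c.
Hole 12−Hole 11: −1708a + 1214b = −103.9;  Hole 13−Hole 11: −464a + 456b = −103.9.
Solving gives a = −0.36537, b = −0.59963.
|∇z| = √(a²+b²) = 0.70218, so dip δ = arctan(0.70218) = 35.08°.
True thickness = vertical thickness × cos δ = 3.7 × cos 35.08° = 3.03 m.

3.03 m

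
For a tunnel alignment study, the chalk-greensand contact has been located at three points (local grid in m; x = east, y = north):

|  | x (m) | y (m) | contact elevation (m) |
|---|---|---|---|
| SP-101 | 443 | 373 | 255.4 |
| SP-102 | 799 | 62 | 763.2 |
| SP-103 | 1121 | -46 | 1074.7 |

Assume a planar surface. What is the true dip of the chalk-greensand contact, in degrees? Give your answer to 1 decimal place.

47.5°

Let the plane be z = a·x + b·y + c.
SP-102−SP-101: 356a − 311b = 507.8;  SP-103−SP-101: 678a − 419b = 819.3.
Solving gives a = 0.68133, b = −0.85288.
Gradient magnitude |∇z| = √(a² + b²) = √(0.46421 + 0.72740) = 1.09161.
True dip = arctan(1.09161) = 47.5°, dipping toward NW (azimuth ≈ 321°).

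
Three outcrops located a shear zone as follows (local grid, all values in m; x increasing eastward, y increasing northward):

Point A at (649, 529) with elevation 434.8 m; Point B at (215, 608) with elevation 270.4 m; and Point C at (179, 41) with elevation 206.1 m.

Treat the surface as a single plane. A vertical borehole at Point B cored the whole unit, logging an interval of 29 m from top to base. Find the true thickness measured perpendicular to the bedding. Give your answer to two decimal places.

Let the plane be z = a·x + b·y + c.
Point B−Point A: −434a + 79b = −164.4;  Point C−Point A: −470a − 488b = −228.7.
Solving gives a = 0.39488, b = 0.08833.
|∇z| = √(a²+b²) = 0.40464, so dip δ = arctan(0.40464) = 22.03°.
True thickness = vertical thickness × cos δ = 29 × cos 22.03° = 26.88 m.

26.88 m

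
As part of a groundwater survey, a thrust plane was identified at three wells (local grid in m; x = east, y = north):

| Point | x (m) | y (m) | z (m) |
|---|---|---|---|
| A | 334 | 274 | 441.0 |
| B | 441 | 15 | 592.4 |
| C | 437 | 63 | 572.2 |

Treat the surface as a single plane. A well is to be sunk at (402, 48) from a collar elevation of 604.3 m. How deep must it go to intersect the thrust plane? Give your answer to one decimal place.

Two edge vectors: A→B = (107, -259, 151.4), A→C = (103, -211, 131.2).
Normal n = (A→B) × (A→C) = (-2035.4, 1555.8, 4100).
So ∂z/∂x = −n_x/n_z = 0.49644 and ∂z/∂y = −n_y/n_z = −0.37946.
Intercept c from A: 441 − 165.81 + 103.97 = 379.16.
At (402, 48): z_contact = 199.57 − 18.21 + 379.16 = 560.52 m.
Depth below ground = 604.3 − 560.52 = 43.8 m.

43.8 m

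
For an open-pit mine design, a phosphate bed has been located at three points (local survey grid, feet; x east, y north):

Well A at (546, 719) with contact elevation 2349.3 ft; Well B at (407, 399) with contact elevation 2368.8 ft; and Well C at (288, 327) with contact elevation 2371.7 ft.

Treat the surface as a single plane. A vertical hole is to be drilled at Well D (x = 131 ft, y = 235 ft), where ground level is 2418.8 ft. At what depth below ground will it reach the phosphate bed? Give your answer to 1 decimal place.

43.5 ft

Two edge vectors: Well A→Well B = (-139, -320, 19.5), Well A→Well C = (-258, -392, 22.4).
Normal n = (Well A→Well B) × (Well A→Well C) = (476, -1917.4, -28072).
So ∂z/∂x = −n_x/n_z = 0.01696 and ∂z/∂y = −n_y/n_z = −0.06830.
Intercept c from Well A: 2349.3 − 9.26 + 49.11 = 2389.15.
At (131, 235): z_contact = 2.22 − 16.05 + 2389.15 = 2375.32 ft.
Depth below ground = 2418.8 − 2375.32 = 43.5 ft.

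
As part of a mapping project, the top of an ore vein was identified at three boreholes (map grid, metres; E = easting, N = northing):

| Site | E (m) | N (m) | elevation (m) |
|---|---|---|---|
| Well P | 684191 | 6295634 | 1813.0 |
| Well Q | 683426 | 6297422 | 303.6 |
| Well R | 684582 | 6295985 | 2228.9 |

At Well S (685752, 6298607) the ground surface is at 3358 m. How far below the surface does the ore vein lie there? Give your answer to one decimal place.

326.4 m

Let the plane be z = a·E + b·N + c.
Well Q−Well P: −765a + 1788b = −1509.4;  Well R−Well P: 391a + 351b = 415.9.
Solving gives a = 1.316037961, b = −0.281113512.
Then c = 1813 − a·684191 − b·6295634 = 871179.46.
At (685752, 6298607): z_contact = 902475.66 − 1770623.54 + 871179.46 = 3031.58 m.
Depth below ground = 3358 − 3031.58 = 326.4 m.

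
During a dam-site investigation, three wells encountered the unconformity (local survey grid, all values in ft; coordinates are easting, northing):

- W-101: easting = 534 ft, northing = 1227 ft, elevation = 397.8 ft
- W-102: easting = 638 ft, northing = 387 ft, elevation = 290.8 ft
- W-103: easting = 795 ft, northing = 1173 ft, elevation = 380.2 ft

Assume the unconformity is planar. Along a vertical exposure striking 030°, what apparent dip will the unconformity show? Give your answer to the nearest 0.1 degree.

Let the plane be z = a·easting + b·northing + c.
W-102−W-101: 104a − 840b = −107;  W-103−W-101: 261a − 54b = −17.6.
Solving gives a = −0.04216, b = 0.12216.
Unit vector along 030° is (sin 30°, cos 30°) = (0.5000, 0.8660).
Slope in that direction = a·(0.5000) + b·(0.8660) = 0.08472.
Apparent dip = arctan|0.08472| = 4.8° (true dip is 7.4°, so apparent ≤ true as expected).

4.8°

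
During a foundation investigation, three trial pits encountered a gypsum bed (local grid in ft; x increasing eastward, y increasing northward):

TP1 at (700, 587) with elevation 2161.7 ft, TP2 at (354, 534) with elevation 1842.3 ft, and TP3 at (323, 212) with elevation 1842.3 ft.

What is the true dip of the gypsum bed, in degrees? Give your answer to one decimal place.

43.3°

Let the plane be z = a·x + b·y + c.
TP2−TP1: −346a − 53b = −319.4;  TP3−TP1: −377a − 375b = −319.4.
Solving gives a = 0.93694, b = −0.09020.
Gradient magnitude |∇z| = √(a² + b²) = √(0.87785 + 0.00814) = 0.94127.
True dip = arctan(0.94127) = 43.3°, dipping toward W (azimuth ≈ 275°).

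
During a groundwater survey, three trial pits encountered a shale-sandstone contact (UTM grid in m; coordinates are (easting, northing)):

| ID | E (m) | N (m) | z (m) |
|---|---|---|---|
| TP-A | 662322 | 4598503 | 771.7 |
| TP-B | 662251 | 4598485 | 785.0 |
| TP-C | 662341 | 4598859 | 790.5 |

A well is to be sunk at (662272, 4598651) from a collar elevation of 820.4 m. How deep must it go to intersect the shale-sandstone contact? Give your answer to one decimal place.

29.1 m

Two edge vectors: TP-A→TP-B = (-71, -18, 13.3), TP-A→TP-C = (19, 356, 18.8).
Normal n = (TP-A→TP-B) × (TP-A→TP-C) = (-5073.2, 1587.5, -24934).
So ∂z/∂E = −n_x/n_z = −0.203465148 and ∂z/∂N = −n_y/n_z = 0.063668084.
Intercept c from TP-A: 771.7 + 134759.44 − 292777.87 = −157246.73.
At (662272, 4598651): z_contact = −134749.27 + 292787.30 − 157246.73 = 791.30 m.
Depth below ground = 820.4 − 791.30 = 29.1 m.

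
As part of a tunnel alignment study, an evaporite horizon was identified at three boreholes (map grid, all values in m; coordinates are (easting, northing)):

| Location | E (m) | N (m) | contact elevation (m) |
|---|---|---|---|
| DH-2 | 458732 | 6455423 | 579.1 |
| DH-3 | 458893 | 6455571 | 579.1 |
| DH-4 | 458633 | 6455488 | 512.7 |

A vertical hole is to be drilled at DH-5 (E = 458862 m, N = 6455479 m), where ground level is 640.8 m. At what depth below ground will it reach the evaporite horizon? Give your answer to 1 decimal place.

34.7 m

Let the plane be z = a·E + b·N + c.
DH-3−DH-2: 161a + 148b = 0;  DH-4−DH-2: −99a + 65b = −66.4.
Solving gives a = 0.391256918, b = −0.425624079.
Then c = 579.1 − a·458732 − b·6455423 = 2568680.50.
At (458862, 6455479): z_contact = 179532.93 − 2747607.31 + 2568680.50 = 606.13 m.
Depth below ground = 640.8 − 606.13 = 34.7 m.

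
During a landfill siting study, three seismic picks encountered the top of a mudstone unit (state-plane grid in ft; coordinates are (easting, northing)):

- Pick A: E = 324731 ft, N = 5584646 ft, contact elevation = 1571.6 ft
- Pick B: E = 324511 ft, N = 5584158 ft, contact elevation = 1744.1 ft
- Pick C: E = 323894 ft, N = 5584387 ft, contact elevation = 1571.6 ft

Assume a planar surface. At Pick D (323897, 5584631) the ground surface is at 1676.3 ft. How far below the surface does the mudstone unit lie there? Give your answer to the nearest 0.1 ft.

Let the plane be z = a·E + b·N + c.
Pick B−Pick A: −220a − 488b = 172.5;  Pick C−Pick A: −837a − 259b = 0.
Solving gives a = 0.127113942, b = −0.410789072.
Then c = 1571.6 − a·324731 − b·5584646 = 2254405.31.
At (323897, 5584631): z_contact = 41171.82 − 2294105.39 + 2254405.31 = 1471.75 ft.
Depth below ground = 1676.3 − 1471.75 = 204.6 ft.

204.6 ft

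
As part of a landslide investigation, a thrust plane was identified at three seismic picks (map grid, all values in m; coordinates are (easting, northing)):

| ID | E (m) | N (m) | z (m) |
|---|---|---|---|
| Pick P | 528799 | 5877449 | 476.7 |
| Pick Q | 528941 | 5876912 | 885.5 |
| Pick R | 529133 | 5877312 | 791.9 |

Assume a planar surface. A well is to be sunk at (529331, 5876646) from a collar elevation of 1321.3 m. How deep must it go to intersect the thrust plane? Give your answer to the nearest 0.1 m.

6.9 m

Two edge vectors: Pick P→Pick Q = (142, -537, 408.8), Pick P→Pick R = (334, -137, 315.2).
Normal n = (Pick P→Pick Q) × (Pick P→Pick R) = (-113256.8, 91780.8, 159904).
So ∂z/∂E = −n_x/n_z = 0.708279968 and ∂z/∂N = −n_y/n_z = −0.573974385.
Intercept c from Pick P: 476.7 − 374537.74 + 3373505.17 = 2999444.13.
At (529331, 5876646): z_contact = 374914.54 − 3373044.27 + 2999444.13 = 1314.41 m.
Depth below ground = 1321.3 − 1314.41 = 6.9 m.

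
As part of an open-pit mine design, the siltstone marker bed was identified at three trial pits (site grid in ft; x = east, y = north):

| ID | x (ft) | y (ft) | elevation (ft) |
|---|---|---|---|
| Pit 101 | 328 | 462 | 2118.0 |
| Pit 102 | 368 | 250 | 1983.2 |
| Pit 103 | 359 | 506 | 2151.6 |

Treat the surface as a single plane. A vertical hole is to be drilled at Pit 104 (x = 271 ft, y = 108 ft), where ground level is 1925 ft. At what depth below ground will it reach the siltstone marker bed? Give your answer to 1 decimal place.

49.8 ft

Two edge vectors: Pit 101→Pit 102 = (40, -212, -134.8), Pit 101→Pit 103 = (31, 44, 33.6).
Normal n = (Pit 101→Pit 102) × (Pit 101→Pit 103) = (-1192, -5522.8, 8332).
So ∂z/∂x = −n_x/n_z = 0.14306 and ∂z/∂y = −n_y/n_z = 0.66284.
Intercept c from Pit 101: 2118 − 46.92 − 306.23 = 1764.84.
At (271, 108): z_contact = 38.77 + 71.59 + 1764.84 = 1875.20 ft.
Depth below ground = 1925 − 1875.20 = 49.8 ft.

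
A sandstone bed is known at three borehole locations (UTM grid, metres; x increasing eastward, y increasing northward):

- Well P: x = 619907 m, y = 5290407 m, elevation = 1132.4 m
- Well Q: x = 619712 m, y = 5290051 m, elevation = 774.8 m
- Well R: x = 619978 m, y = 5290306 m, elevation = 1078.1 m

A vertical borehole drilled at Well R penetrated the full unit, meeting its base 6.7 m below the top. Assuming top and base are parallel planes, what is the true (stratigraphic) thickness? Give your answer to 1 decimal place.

5.0 m

Two edge vectors: Well P→Well Q = (-195, -356, -357.6), Well P→Well R = (71, -101, -54.3).
Normal n = (Well P→Well Q) × (Well P→Well R) = (-16786.8, -35978.1, 44971).
So ∂z/∂x = −n_x/n_z = 0.37328 and ∂z/∂y = −n_y/n_z = 0.80003.
|∇z| = √(a²+b²) = 0.88283, so dip δ = arctan(0.88283) = 41.44°.
True thickness = vertical thickness × cos δ = 6.7 × cos 41.44° = 5.0 m.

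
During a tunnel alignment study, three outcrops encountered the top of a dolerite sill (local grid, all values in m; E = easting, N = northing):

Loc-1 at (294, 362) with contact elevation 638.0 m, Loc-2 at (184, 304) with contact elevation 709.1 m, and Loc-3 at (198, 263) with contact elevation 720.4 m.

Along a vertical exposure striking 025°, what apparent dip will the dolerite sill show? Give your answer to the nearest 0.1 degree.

Let the plane be z = a·E + b·N + c.
Loc-2−Loc-1: −110a − 58b = 71.1;  Loc-3−Loc-1: −96a − 99b = 82.4.
Solving gives a = −0.42460, b = −0.42059.
Unit vector along 025° is (sin 25°, cos 25°) = (0.4226, 0.9063).
Slope in that direction = a·(0.4226) + b·(0.9063) = −0.56063.
Apparent dip = arctan|0.56063| = 29.3° (true dip is 30.9°, so apparent ≤ true as expected).

29.3°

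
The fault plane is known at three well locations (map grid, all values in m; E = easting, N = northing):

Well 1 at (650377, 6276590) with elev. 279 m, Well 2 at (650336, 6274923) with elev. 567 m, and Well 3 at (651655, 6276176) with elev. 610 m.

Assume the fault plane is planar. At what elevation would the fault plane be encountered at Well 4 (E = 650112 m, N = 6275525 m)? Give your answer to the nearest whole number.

415 m

Let the plane be z = a·E + b·N + c.
Well 2−Well 1: −41a − 1667b = 288;  Well 3−Well 1: 1278a − 414b = 331.
Solving gives a = 0.20142731, b = −0.17771957.
Then c = 279 − a·650377 − b·6276590 = 984748.17.
At (650112, 6275525): z = 130950.3 − 1115283.6 + 984748.17 = 414.9 m.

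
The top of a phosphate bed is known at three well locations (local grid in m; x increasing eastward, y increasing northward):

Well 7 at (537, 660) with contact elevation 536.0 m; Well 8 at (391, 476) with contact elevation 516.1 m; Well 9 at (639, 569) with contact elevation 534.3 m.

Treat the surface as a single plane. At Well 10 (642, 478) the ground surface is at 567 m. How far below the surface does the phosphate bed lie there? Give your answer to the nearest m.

Two edge vectors: Well 7→Well 8 = (-146, -184, -19.9), Well 7→Well 9 = (102, -91, -1.7).
Normal n = (Well 7→Well 8) × (Well 7→Well 9) = (-1498.1, -2278, 32054).
So ∂z/∂x = −n_x/n_z = 0.04674 and ∂z/∂y = −n_y/n_z = 0.07107.
Intercept c from Well 7: 536 − 25.10 − 46.90 = 464.00.
At (642, 478): z_contact = 30.0 + 34.0 + 464.00 = 528.0 m.
Depth below ground = 567 − 528.0 = 39 m.

39 m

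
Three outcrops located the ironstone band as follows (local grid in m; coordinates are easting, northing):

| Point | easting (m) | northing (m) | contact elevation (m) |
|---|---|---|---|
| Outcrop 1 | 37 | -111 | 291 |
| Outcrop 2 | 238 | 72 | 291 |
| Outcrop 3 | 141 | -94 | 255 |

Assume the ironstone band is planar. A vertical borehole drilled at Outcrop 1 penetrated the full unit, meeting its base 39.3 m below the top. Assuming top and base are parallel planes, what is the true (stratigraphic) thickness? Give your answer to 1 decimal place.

Two edge vectors: Outcrop 1→Outcrop 2 = (201, 183, 0), Outcrop 1→Outcrop 3 = (104, 17, -36).
Normal n = (Outcrop 1→Outcrop 2) × (Outcrop 1→Outcrop 3) = (-6588, 7236, -15615).
So ∂z/∂easting = −n_x/n_z = −0.42190 and ∂z/∂northing = −n_y/n_z = 0.46340.
|∇z| = √(a²+b²) = 0.62669, so dip δ = arctan(0.62669) = 32.07°.
True thickness = vertical thickness × cos δ = 39.3 × cos 32.07° = 33.3 m.

33.3 m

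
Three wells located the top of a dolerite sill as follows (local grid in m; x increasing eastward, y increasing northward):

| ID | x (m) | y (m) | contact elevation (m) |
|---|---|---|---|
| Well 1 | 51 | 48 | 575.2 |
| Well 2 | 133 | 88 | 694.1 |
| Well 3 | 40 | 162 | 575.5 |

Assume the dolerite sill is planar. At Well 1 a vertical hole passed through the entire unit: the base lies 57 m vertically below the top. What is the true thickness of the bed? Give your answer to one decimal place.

Let the plane be z = a·x + b·y + c.
Well 2−Well 1: 82a + 40b = 118.9;  Well 3−Well 1: −11a + 114b = 0.3.
Solving gives a = 1.38359, b = 0.13614.
|∇z| = √(a²+b²) = 1.39027, so dip δ = arctan(1.39027) = 54.27°.
True thickness = vertical thickness × cos δ = 57 × cos 54.27° = 33.3 m.

33.3 m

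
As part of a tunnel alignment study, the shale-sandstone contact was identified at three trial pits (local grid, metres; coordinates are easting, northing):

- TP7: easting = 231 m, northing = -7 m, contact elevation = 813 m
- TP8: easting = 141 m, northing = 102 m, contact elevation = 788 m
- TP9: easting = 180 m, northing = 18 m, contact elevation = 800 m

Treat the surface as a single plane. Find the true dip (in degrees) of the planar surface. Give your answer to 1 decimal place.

Two edge vectors: TP7→TP8 = (-90, 109, -25), TP7→TP9 = (-51, 25, -13).
Normal n = (TP7→TP8) × (TP7→TP9) = (-792, 105, 3309).
So ∂z/∂easting = −n_x/n_z = 0.23935 and ∂z/∂northing = −n_y/n_z = −0.03173.
Gradient magnitude |∇z| = √(a² + b²) = √(0.05729 + 0.00101) = 0.24144.
True dip = arctan(0.24144) = 13.6°, dipping toward W (azimuth ≈ 278°).

13.6°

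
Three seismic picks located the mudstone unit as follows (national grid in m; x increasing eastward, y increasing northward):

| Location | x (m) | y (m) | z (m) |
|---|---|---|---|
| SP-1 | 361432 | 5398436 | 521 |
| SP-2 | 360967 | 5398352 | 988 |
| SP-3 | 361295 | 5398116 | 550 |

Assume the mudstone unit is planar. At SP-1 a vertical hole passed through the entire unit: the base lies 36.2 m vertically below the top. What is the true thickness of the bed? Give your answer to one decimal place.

Two edge vectors: SP-1→SP-2 = (-465, -84, 467), SP-1→SP-3 = (-137, -320, 29).
Normal n = (SP-1→SP-2) × (SP-1→SP-3) = (147004, -50494, 137292).
So ∂z/∂x = −n_x/n_z = −1.07074 and ∂z/∂y = −n_y/n_z = 0.36779.
|∇z| = √(a²+b²) = 1.13214, so dip δ = arctan(1.13214) = 48.55°.
True thickness = vertical thickness × cos δ = 36.2 × cos 48.55° = 24.0 m.

24.0 m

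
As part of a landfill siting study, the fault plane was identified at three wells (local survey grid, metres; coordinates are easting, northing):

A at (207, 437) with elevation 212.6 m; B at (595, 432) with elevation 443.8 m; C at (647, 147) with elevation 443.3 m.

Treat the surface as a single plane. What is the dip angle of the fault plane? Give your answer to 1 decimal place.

Two edge vectors: A→B = (388, -5, 231.2), A→C = (440, -290, 230.7).
Normal n = (A→B) × (A→C) = (65894.5, 12216.4, -110320).
So ∂z/∂easting = −n_x/n_z = 0.59730 and ∂z/∂northing = −n_y/n_z = 0.11074.
Gradient magnitude |∇z| = √(a² + b²) = √(0.35677 + 0.01226) = 0.60748.
True dip = arctan(0.60748) = 31.3°, dipping toward W (azimuth ≈ 259°).

31.3°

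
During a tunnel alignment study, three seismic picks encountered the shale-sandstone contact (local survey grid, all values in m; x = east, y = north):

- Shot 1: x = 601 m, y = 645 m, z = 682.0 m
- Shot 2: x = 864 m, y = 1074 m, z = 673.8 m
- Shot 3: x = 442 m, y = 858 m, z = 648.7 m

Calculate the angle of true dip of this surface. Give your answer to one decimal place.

Two edge vectors: Shot 1→Shot 2 = (263, 429, -8.2), Shot 1→Shot 3 = (-159, 213, -33.3).
Normal n = (Shot 1→Shot 2) × (Shot 1→Shot 3) = (-12539.1, 10061.7, 124230).
So ∂z/∂x = −n_x/n_z = 0.10093 and ∂z/∂y = −n_y/n_z = −0.08099.
Gradient magnitude |∇z| = √(a² + b²) = √(0.01019 + 0.00656) = 0.12941.
True dip = arctan(0.12941) = 7.4°, dipping toward NW (azimuth ≈ 309°).

7.4°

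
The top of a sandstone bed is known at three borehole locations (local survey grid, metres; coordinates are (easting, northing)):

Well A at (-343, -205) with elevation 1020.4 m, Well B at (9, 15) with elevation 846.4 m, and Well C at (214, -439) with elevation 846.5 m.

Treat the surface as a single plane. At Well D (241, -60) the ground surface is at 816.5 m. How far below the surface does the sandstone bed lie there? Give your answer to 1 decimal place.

46.4 m

Let the plane be z = a·E + b·N + c.
Well B−Well A: 352a + 220b = −174;  Well C−Well A: 557a − 234b = −173.9.
Solving gives a = −0.38541, b = −0.17425.
Then c = 1020.4 − a·-343 − b·-205 = 852.48.
At (241, -60): z_contact = −92.88 + 10.45 + 852.48 = 770.05 m.
Depth below ground = 816.5 − 770.05 = 46.4 m.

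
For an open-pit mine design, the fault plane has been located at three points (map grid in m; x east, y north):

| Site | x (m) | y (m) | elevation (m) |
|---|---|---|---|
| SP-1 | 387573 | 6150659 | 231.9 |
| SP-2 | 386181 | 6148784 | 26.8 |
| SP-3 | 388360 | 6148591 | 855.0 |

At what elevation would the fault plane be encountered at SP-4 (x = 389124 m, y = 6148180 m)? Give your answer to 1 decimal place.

Let the plane be z = a·x + b·y + c.
SP-2−SP-1: −1392a − 1875b = −205.1;  SP-3−SP-1: 787a − 2068b = 623.1.
Solving gives a = 0.365722676, b = −0.162125848.
Then c = 231.9 − a·387573 − b·6150659 = 855668.47.
At (389124, 6148180): z = 142311.5 − 996778.9 + 855668.47 = 1201.0 m.

1201.0 m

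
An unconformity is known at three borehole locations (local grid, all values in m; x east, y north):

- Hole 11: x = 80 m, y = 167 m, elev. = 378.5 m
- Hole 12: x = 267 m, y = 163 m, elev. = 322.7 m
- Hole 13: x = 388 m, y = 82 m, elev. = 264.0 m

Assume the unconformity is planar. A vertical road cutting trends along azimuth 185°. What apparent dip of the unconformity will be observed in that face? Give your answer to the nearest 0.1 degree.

14.7°

Let the plane be z = a·x + b·y + c.
Hole 12−Hole 11: 187a − 4b = −55.8;  Hole 13−Hole 11: 308a − 85b = −114.5.
Solving gives a = −0.29223, b = 0.28815.
Unit vector along 185° is (sin 185°, cos 185°) = (-0.0872, -0.9962).
Slope in that direction = a·(-0.0872) + b·(-0.9962) = −0.26158.
Apparent dip = arctan|0.26158| = 14.7° (true dip is 22.3°, so apparent ≤ true as expected).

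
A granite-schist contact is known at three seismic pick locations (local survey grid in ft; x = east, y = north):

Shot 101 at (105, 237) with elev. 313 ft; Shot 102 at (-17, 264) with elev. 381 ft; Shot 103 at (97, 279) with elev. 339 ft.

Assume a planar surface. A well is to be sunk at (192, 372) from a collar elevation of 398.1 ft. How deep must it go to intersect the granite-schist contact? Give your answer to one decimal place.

Two edge vectors: Shot 101→Shot 102 = (-122, 27, 68), Shot 101→Shot 103 = (-8, 42, 26).
Normal n = (Shot 101→Shot 102) × (Shot 101→Shot 103) = (-2154, 2628, -4908).
So ∂z/∂x = −n_x/n_z = −0.43888 and ∂z/∂y = −n_y/n_z = 0.53545.
Intercept c from Shot 101: 313 + 46.08 − 126.90 = 232.18.
At (192, 372): z_contact = −84.26 + 199.19 + 232.18 = 347.10 ft.
Depth below ground = 398.1 − 347.10 = 51.0 ft.

51.0 ft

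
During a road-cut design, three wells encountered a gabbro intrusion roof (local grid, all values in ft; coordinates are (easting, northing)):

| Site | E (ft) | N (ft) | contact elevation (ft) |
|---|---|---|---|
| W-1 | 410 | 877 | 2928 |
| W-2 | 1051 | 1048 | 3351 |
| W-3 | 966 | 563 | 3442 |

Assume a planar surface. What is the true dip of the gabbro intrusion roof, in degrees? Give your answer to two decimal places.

Let the plane be z = a·E + b·N + c.
W-2−W-1: 641a + 171b = 423;  W-3−W-1: 556a − 314b = 514.
Solving gives a = 0.74478, b = −0.31816.
Gradient magnitude |∇z| = √(a² + b²) = √(0.55470 + 0.10122) = 0.80989.
True dip = arctan(0.80989) = 39.00°, dipping toward WNW (azimuth ≈ 293°).

39.00°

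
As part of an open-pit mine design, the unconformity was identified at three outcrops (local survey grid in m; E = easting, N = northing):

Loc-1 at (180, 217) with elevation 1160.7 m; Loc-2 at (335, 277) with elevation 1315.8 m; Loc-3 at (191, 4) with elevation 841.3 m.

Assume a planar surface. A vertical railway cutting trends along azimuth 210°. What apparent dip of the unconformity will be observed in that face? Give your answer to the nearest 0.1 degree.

Let the plane be z = a·E + b·N + c.
Loc-2−Loc-1: 155a + 60b = 155.1;  Loc-3−Loc-1: 11a − 213b = −319.4.
Solving gives a = 0.41195, b = 1.52080.
Unit vector along 210° is (sin 210°, cos 210°) = (-0.5000, -0.8660).
Slope in that direction = a·(-0.5000) + b·(-0.8660) = −1.52303.
Apparent dip = arctan|1.52303| = 56.7° (true dip is 57.6°, so apparent ≤ true as expected).

56.7°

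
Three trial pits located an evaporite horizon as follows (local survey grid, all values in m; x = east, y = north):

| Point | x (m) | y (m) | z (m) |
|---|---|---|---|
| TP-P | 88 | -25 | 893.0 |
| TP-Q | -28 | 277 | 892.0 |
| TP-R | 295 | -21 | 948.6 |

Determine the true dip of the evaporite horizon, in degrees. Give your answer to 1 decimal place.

Let the plane be z = a·x + b·y + c.
TP-Q−TP-P: −116a + 302b = −1;  TP-R−TP-P: 207a + 4b = 55.6.
Solving gives a = 0.26668, b = 0.09912.
Gradient magnitude |∇z| = √(a² + b²) = √(0.07112 + 0.00983) = 0.28451.
True dip = arctan(0.28451) = 15.9°, dipping toward WSW (azimuth ≈ 250°).

15.9°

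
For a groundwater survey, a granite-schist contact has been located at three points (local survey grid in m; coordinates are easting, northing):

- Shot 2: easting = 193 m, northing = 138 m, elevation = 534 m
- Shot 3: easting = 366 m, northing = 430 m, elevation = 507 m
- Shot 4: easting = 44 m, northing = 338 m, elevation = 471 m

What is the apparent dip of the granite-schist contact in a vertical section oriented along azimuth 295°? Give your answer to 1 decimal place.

13.0°

Two edge vectors: Shot 2→Shot 3 = (173, 292, -27), Shot 2→Shot 4 = (-149, 200, -63).
Normal n = (Shot 2→Shot 3) × (Shot 2→Shot 4) = (-12996, 14922, 78108).
So ∂z/∂easting = −n_x/n_z = 0.16639 and ∂z/∂northing = −n_y/n_z = −0.19104.
Unit vector along 295° is (sin 295°, cos 295°) = (-0.9063, 0.4226).
Slope in that direction = a·(-0.9063) + b·(0.4226) = −0.23153.
Apparent dip = arctan|0.23153| = 13.0° (true dip is 14.2°, so apparent ≤ true as expected).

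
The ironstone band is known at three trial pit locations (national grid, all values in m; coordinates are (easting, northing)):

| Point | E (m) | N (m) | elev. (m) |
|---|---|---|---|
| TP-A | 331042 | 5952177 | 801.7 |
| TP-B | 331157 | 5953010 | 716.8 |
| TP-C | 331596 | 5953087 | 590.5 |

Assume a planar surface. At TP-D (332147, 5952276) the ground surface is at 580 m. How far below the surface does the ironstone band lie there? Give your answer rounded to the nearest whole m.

Let the plane be z = a·E + b·N + c.
TP-B−TP-A: 115a + 833b = −84.9;  TP-C−TP-A: 554a + 910b = −211.2.
Solving gives a = −0.27651836, b = −0.06374596.
Then c = 801.7 − a·331042 − b·5952177 = 471768.16.
At (332147, 5952276): z_contact = −91844.7 − 379433.6 + 471768.16 = 489.8 m.
Depth below ground = 580 − 489.8 = 90 m.

90 m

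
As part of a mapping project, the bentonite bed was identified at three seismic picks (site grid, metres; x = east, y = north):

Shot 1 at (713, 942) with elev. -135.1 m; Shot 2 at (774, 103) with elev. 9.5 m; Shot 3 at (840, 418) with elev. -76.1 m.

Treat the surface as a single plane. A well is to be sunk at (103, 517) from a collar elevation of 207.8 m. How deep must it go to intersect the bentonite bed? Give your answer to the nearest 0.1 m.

43.9 m

Let the plane be z = a·x + b·y + c.
Shot 2−Shot 1: 61a − 839b = 144.6;  Shot 3−Shot 1: 127a − 524b = 59.
Solving gives a = −0.35219, b = −0.19795.
Then c = -135.1 − a·713 − b·942 = 302.48.
At (103, 517): z_contact = −36.28 − 102.34 + 302.48 = 163.87 m.
Depth below ground = 207.8 − 163.87 = 43.9 m.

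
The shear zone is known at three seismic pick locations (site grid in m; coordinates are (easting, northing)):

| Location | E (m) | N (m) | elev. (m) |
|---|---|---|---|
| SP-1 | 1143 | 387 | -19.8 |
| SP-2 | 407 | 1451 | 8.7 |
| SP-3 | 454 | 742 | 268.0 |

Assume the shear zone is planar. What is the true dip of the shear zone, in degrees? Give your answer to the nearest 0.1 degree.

Two edge vectors: SP-1→SP-2 = (-736, 1064, 28.5), SP-1→SP-3 = (-689, 355, 287.8).
Normal n = (SP-1→SP-2) × (SP-1→SP-3) = (296101.7, 192184.3, 471816).
So ∂z/∂E = −n_x/n_z = −0.62758 and ∂z/∂N = −n_y/n_z = −0.40733.
Gradient magnitude |∇z| = √(a² + b²) = √(0.39386 + 0.16592) = 0.74818.
True dip = arctan(0.74818) = 36.8°, dipping toward ENE (azimuth ≈ 057°).

36.8°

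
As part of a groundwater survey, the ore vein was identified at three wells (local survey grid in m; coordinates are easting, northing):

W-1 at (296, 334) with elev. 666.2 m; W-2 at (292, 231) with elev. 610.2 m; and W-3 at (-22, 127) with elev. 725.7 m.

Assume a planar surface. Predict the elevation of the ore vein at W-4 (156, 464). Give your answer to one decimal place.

Two edge vectors: W-1→W-2 = (-4, -103, -56), W-1→W-3 = (-318, -207, 59.5).
Normal n = (W-1→W-2) × (W-1→W-3) = (-17720.5, 18046, -31926).
So ∂z/∂easting = −n_x/n_z = −0.55505 and ∂z/∂northing = −n_y/n_z = 0.56524.
Intercept c from W-1: 666.2 + 164.29 − 188.79 = 641.70.
At (156, 464): z = −86.6 + 262.3 + 641.70 = 817.4 m.

817.4 m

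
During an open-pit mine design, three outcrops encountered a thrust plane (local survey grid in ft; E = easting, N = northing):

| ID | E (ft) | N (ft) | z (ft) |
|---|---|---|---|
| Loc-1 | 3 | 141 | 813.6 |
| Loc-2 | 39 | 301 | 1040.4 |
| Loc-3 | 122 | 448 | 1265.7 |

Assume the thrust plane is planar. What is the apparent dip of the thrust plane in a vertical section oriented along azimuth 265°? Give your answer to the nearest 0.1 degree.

24.4°

Let the plane be z = a·E + b·N + c.
Loc-2−Loc-1: 36a + 160b = 226.8;  Loc-3−Loc-1: 119a + 307b = 452.1.
Solving gives a = 0.33906, b = 1.34121.
Unit vector along 265° is (sin 265°, cos 265°) = (-0.9962, -0.0872).
Slope in that direction = a·(-0.9962) + b·(-0.0872) = −0.45466.
Apparent dip = arctan|0.45466| = 24.4° (true dip is 54.1°, so apparent ≤ true as expected).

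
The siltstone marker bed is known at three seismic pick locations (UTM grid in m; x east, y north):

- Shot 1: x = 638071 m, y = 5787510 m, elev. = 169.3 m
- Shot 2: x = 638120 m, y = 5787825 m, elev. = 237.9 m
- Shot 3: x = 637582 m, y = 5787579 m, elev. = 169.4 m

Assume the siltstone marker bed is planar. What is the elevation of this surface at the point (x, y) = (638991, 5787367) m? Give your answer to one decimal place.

Let the plane be z = a·x + b·y + c.
Shot 2−Shot 1: 49a + 315b = 68.6;  Shot 3−Shot 1: −489a + 69b = 0.1.
Solving gives a = 0.029869264, b = 0.213131448.
Then c = 169.3 − a·638071 − b·5787510 = −1252389.80.
At (638991, 5787367): z = 19086.2 + 1233469.9 − 1252389.80 = 166.3 m.

166.3 m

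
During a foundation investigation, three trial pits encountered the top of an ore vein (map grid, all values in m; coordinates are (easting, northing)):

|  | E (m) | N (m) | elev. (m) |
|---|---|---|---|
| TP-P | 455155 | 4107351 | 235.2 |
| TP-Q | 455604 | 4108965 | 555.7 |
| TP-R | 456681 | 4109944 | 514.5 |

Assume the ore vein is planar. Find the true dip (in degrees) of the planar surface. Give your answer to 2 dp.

22.06°

Two edge vectors: TP-P→TP-Q = (449, 1614, 320.5), TP-P→TP-R = (1526, 2593, 279.3).
Normal n = (TP-P→TP-Q) × (TP-P→TP-R) = (-380266.3, 363677.3, -1298707).
So ∂z/∂E = −n_x/n_z = −0.29280 and ∂z/∂N = −n_y/n_z = 0.28003.
Gradient magnitude |∇z| = √(a² + b²) = √(0.08573 + 0.07842) = 0.40516.
True dip = arctan(0.40516) = 22.06°, dipping toward SE (azimuth ≈ 134°).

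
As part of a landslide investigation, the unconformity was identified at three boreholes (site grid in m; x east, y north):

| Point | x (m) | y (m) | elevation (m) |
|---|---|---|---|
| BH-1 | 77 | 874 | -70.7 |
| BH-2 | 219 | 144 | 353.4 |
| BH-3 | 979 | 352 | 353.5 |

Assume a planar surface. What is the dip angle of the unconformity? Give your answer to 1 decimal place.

Two edge vectors: BH-1→BH-2 = (142, -730, 424.1), BH-1→BH-3 = (902, -522, 424.2).
Normal n = (BH-1→BH-2) × (BH-1→BH-3) = (-88285.8, 322301.8, 584336).
So ∂z/∂x = −n_x/n_z = 0.15109 and ∂z/∂y = −n_y/n_z = −0.55157.
Gradient magnitude |∇z| = √(a² + b²) = √(0.02283 + 0.30423) = 0.57189.
True dip = arctan(0.57189) = 29.8°, dipping toward NNW (azimuth ≈ 345°).

29.8°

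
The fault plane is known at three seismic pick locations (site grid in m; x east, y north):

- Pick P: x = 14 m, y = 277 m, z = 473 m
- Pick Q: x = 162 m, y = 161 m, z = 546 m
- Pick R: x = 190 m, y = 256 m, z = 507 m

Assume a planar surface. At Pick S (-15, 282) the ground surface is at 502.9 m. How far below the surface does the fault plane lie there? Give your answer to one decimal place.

Let the plane be z = a·x + b·y + c.
Pick Q−Pick P: 148a − 116b = 73;  Pick R−Pick P: 176a − 21b = 34.
Solving gives a = 0.13930, b = −0.45158.
Then c = 473 − a·14 − b·277 = 596.14.
At (-15, 282): z_contact = −2.09 − 127.35 + 596.14 = 466.70 m.
Depth below ground = 502.9 − 466.70 = 36.2 m.

36.2 m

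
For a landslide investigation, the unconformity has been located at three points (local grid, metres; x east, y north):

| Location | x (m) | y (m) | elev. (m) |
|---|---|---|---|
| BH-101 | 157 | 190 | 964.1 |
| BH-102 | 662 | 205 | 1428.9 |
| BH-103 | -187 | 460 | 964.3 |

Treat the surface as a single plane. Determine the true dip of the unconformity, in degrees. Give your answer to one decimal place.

Let the plane be z = a·x + b·y + c.
BH-102−BH-101: 505a + 15b = 464.8;  BH-103−BH-101: −344a + 270b = 0.2.
Solving gives a = 0.88681, b = 1.13061.
Gradient magnitude |∇z| = √(a² + b²) = √(0.78644 + 1.27827) = 1.43691.
True dip = arctan(1.43691) = 55.2°, dipping toward SW (azimuth ≈ 218°).

55.2°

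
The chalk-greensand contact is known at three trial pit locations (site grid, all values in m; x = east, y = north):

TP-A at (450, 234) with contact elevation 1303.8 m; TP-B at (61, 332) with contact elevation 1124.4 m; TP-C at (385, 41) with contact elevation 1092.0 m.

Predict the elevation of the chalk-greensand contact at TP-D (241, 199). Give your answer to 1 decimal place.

1131.3 m

Two edge vectors: TP-A→TP-B = (-389, 98, -179.4), TP-A→TP-C = (-65, -193, -211.8).
Normal n = (TP-A→TP-B) × (TP-A→TP-C) = (-55380.6, -70729.2, 81447).
So ∂z/∂x = −n_x/n_z = 0.67996 and ∂z/∂y = −n_y/n_z = 0.86841.
Intercept c from TP-A: 1303.8 − 305.98 − 203.21 = 794.61.
At (241, 199): z = 163.9 + 172.8 + 794.61 = 1131.3 m.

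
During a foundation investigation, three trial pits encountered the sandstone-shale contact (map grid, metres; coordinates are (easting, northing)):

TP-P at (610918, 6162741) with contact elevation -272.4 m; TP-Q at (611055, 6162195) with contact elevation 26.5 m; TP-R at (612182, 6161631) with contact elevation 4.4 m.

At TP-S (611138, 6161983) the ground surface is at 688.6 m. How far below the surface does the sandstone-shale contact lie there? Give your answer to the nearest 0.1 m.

556.1 m

Let the plane be z = a·E + b·N + c.
TP-Q−TP-P: 137a − 546b = 298.9;  TP-R−TP-P: 1264a − 1110b = 276.8.
Solving gives a = −0.335727428, b = −0.631675197.
Then c = -272.4 − a·610918 − b·6162741 = 4097680.16.
At (611138, 6161983): z_contact = −205175.79 − 3892371.83 + 4097680.16 = 132.55 m.
Depth below ground = 688.6 − 132.55 = 556.1 m.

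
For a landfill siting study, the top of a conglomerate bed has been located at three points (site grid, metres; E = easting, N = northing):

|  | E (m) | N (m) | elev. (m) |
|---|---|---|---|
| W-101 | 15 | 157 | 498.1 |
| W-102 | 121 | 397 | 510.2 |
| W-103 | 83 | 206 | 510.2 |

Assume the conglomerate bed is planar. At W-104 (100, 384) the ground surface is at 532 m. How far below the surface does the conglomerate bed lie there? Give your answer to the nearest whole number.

Let the plane be z = a·E + b·N + c.
W-102−W-101: 106a + 240b = 12.1;  W-103−W-101: 68a + 49b = 12.1.
Solving gives a = 0.20772, b = −0.04133.
Then c = 498.1 − a·15 − b·157 = 501.47.
At (100, 384): z_contact = 20.8 − 15.9 + 501.47 = 506.4 m.
Depth below ground = 532 − 506.4 = 26 m.

26 m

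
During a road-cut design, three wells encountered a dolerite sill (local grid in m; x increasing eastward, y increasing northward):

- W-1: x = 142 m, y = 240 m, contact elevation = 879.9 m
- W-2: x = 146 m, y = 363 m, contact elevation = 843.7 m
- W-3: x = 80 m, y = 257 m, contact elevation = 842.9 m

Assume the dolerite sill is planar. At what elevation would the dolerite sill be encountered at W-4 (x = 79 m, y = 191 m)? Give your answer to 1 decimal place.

862.9 m

Two edge vectors: W-1→W-2 = (4, 123, -36.2), W-1→W-3 = (-62, 17, -37).
Normal n = (W-1→W-2) × (W-1→W-3) = (-3935.6, 2392.4, 7694).
So ∂z/∂x = −n_x/n_z = 0.51152 and ∂z/∂y = −n_y/n_z = −0.31094.
Intercept c from W-1: 879.9 − 72.64 + 74.63 = 881.89.
At (79, 191): z = 40.4 − 59.4 + 881.89 = 862.9 m.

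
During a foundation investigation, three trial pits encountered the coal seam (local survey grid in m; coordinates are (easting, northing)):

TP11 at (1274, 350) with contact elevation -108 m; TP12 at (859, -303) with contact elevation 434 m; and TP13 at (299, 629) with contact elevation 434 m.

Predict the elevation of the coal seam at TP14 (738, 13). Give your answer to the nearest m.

Let the plane be z = a·E + b·N + c.
TP12−TP11: −415a − 653b = 542;  TP13−TP11: −975a + 279b = 542.
Solving gives a = −0.67132, b = −0.40337.
Then c = -108 − a·1274 − b·350 = 888.45.
At (738, 13): z = −495.4 − 5.2 + 888.45 = 387.8 m.

388 m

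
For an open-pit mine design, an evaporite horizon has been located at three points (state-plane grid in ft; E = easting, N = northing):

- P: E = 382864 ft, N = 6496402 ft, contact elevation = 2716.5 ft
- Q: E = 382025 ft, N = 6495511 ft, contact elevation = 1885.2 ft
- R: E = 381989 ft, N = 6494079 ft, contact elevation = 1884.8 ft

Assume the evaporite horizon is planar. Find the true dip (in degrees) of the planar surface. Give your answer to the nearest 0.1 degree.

45.5°

Let the plane be z = a·E + b·N + c.
Q−P: −839a − 891b = −831.3;  R−P: −875a − 2323b = −831.7.
Solving gives a = 1.01770, b = −0.02531.
Gradient magnitude |∇z| = √(a² + b²) = √(1.03571 + 0.00064) = 1.01801.
True dip = arctan(1.01801) = 45.5°, dipping toward W (azimuth ≈ 271°).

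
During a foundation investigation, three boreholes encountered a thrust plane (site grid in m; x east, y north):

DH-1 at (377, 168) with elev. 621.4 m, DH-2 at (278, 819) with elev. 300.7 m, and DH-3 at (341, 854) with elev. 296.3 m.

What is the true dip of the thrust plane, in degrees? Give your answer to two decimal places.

Let the plane be z = a·x + b·y + c.
DH-2−DH-1: −99a + 651b = −320.7;  DH-3−DH-1: −36a + 686b = −325.1.
Solving gives a = 0.18796, b = −0.46404.
Gradient magnitude |∇z| = √(a² + b²) = √(0.03533 + 0.21534) = 0.50066.
True dip = arctan(0.50066) = 26.60°, dipping toward NNW (azimuth ≈ 338°).

26.60°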